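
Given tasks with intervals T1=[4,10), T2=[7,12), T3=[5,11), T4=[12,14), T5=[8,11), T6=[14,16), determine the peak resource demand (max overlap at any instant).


Check each time point for overlaps:
  t=8: 4 tasks active (T1, T2, T3, T5)
Max concurrent = 4


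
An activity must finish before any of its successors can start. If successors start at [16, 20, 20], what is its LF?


LF = min of all successor start times
Successors start at: [16, 20, 20]
LF = min(16, 20, 20)
= 16


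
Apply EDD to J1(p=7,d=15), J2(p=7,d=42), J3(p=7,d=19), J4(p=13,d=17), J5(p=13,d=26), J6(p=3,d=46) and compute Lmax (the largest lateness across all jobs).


EDD order: J1 → J4 → J3 → J5 → J2 → J6
Completion and lateness:
  J1: C=7, d=15, L=7-15=-8
  J4: C=20, d=17, L=20-17=3
  J3: C=27, d=19, L=27-19=8
  J5: C=40, d=26, L=40-26=14
  J2: C=47, d=42, L=47-42=5
  J6: C=50, d=46, L=50-46=4
Lmax = max(-8, 3, 8, 14, 5, 4)
= 14


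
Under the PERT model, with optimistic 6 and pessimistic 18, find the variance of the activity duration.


σ² = ((p - o) / 6)² = (p - o)² / 36
= (18 - 6)² / 36
= 12² / 36
= 144 / 36
= 4.0000


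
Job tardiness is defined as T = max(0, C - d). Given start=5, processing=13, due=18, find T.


Completion = start + processing = 5 + 13 = 18
Tardiness = max(0, C - d) = max(0, 18 - 18)
= max(0, 0)
= 0


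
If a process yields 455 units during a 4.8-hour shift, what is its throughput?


Throughput = units / time
= 455 / 4.8
= 94.8 units/hour


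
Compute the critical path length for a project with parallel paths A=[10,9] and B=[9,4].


Path A: 10 + 9 = 19
Path B: 9 + 4 = 13
Critical path = longest = max(19, 13)
= 19 (Path A)


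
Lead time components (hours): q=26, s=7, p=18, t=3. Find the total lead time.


Lead time = queue + setup + processing + transit
= 26 + 7 + 18 + 3
= 54 hours


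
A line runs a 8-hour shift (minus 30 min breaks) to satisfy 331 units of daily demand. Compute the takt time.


Available = 8×60 - 30 = 450 min
Takt time = 450 / 331
= 1.36 min/unit


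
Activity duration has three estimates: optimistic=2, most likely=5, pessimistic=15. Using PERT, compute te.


te = (o + 4m + p) / 6
= (2 + 4×5 + 15) / 6
= (2 + 20 + 15) / 6
= 37 / 6
= 6.17


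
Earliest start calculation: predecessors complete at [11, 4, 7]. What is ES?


ES = max of all predecessor completion times
Predecessors: [11, 4, 7]
ES = max(11, 4, 7)
= 11


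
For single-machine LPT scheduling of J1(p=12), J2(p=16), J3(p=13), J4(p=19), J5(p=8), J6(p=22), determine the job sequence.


LPT: sort by longest processing time first
  J6: p=22
  J4: p=19
  J2: p=16
  J3: p=13
  J1: p=12
  J5: p=8
Order: J6 → J4 → J2 → J3 → J1 → J5


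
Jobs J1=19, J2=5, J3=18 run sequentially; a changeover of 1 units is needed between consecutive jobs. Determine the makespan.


Makespan = Σ processing + (n-1) × setup
= (19 + 5 + 18) + (3-1)×1
= 42 + 2
= 44 time units


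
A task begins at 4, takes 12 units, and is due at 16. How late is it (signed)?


Completion = 4 + 12 = 16
Lateness = C - d = 16 - 16
= 0


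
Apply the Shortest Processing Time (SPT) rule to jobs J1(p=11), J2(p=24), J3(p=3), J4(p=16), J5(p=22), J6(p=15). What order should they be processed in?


SPT: sort by shortest processing time
  J3: p=3
  J1: p=11
  J6: p=15
  J4: p=16
  J5: p=22
  J2: p=24
Order: J3 → J1 → J6 → J4 → J5 → J2


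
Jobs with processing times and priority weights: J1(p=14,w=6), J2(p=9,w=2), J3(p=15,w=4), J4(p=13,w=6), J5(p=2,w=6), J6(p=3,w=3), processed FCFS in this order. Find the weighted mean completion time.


Completion times:
  J1: C=14, w×C=6×14=84
  J2: C=23, w×C=2×23=46
  J3: C=38, w×C=4×38=152
  J4: C=51, w×C=6×51=306
  J5: C=53, w×C=6×53=318
  J6: C=56, w×C=3×56=168
Sum w×C = 1074
Sum w = 27
Weighted avg = 1074/27
= 39.78


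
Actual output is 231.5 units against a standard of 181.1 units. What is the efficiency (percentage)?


Efficiency = (actual / standard) × 100
= (231.5 / 181.1) × 100
= 127.8%


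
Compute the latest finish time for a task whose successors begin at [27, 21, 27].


LF = min of all successor start times
Successors start at: [27, 21, 27]
LF = min(27, 21, 27)
= 21


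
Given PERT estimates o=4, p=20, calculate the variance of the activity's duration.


σ² = ((p - o) / 6)² = (p - o)² / 36
= (20 - 4)² / 36
= 16² / 36
= 256 / 36
= 7.1111


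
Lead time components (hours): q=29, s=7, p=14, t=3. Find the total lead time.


Lead time = queue + setup + processing + transit
= 29 + 7 + 14 + 3
= 53 hours


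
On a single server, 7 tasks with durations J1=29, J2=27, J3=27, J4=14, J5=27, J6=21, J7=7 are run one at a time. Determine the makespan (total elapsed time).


Sequential makespan: sum all processing times
= 29 + 27 + 27 + 14 + 27 + 21 + 7
= 152 time units


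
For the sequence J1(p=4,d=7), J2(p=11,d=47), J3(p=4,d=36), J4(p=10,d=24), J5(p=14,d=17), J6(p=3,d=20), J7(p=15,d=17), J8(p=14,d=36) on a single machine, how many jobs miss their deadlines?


Completion vs due date:
  J1: C=4, d=7 → on time
  J2: C=15, d=47 → on time
  J3: C=19, d=36 → on time
  J4: C=29, d=24 → TARDY
  J5: C=43, d=17 → TARDY
  J6: C=46, d=20 → TARDY
  J7: C=61, d=17 → TARDY
  J8: C=75, d=36 → TARDY
Tardy jobs: J4, J5, J6, J7, J8
Count = 5


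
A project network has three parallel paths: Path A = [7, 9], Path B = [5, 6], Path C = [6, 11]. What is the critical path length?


Path A: 7 + 9 = 16
Path B: 5 + 6 = 11
Path C: 6 + 11 = 17
Critical path = longest = max(16, 11, 17)
= 17 (Path C)


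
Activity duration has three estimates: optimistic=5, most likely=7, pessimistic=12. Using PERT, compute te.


te = (o + 4m + p) / 6
= (5 + 4×7 + 12) / 6
= (5 + 28 + 12) / 6
= 45 / 6
= 7.50


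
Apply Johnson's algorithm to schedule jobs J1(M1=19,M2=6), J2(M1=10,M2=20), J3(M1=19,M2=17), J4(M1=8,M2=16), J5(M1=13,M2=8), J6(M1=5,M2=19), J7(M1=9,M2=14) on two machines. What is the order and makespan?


Johnson's rule:
Group 1 (M1≤M2, sort by M1): ['J6', 'J4', 'J7', 'J2']
Group 2 (M1>M2, sort desc M2): ['J3', 'J5', 'J1']
Sequence: J6 → J4 → J7 → J2 → J3 → J5 → J1
Makespan calculation:
  J6: M1 done=5, M2 done=24
  J4: M1 done=13, M2 done=40
  J7: M1 done=22, M2 done=54
  J2: M1 done=32, M2 done=74
  J3: M1 done=51, M2 done=91
  J5: M1 done=64, M2 done=99
  J1: M1 done=83, M2 done=105
= Sequence: J6 → J4 → J7 → J2 → J3 → J5 → J1, Makespan: 105


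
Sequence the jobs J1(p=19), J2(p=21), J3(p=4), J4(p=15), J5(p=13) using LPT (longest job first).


LPT: sort by longest processing time first
  J2: p=21
  J1: p=19
  J4: p=15
  J5: p=13
  J3: p=4
Order: J2 → J1 → J4 → J5 → J3


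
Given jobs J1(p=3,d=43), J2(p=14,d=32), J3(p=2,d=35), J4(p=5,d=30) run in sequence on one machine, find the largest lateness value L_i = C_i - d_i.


Lateness per job (L = C - d):
  J1: C=3, d=43, L=-40
  J2: C=17, d=32, L=-15
  J3: C=19, d=35, L=-16
  J4: C=24, d=30, L=-6
Lmax = max(-40, -15, -16, -6)
= -6


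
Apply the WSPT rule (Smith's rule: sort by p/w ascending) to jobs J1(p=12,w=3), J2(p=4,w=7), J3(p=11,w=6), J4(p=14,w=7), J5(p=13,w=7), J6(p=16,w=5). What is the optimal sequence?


WSPT (Smith's rule): sort by p/w ascending
  J2: p/w = 4/7 = 0.571
  J3: p/w = 11/6 = 1.833
  J5: p/w = 13/7 = 1.857
  J4: p/w = 14/7 = 2.000
  J6: p/w = 16/5 = 3.200
  J1: p/w = 12/3 = 4.000
Order: J2 → J3 → J5 → J4 → J6 → J1


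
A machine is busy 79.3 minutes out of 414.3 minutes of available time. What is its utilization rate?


Utilization = busy / total × 100
= 79.3 / 414.3 × 100
= 19.1%


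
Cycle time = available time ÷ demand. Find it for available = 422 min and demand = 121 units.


Cycle time = available time / demand
= 422 / 121
= 3.49 min/unit


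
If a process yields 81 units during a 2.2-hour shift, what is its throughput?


Throughput = units / time
= 81 / 2.2
= 36.8 units/hour


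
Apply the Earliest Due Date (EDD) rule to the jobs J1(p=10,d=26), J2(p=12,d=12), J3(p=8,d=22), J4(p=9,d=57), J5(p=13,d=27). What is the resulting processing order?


EDD: sort by earliest due date
  J2: d=12, p=12
  J3: d=22, p=8
  J1: d=26, p=10
  J5: d=27, p=13
  J4: d=57, p=9
Order: J2 → J3 → J1 → J5 → J4


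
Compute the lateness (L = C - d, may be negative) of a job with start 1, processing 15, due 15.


Completion = 1 + 15 = 16
Lateness = C - d = 16 - 15
= 1


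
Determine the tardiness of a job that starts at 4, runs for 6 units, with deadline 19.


Completion = start + processing = 4 + 6 = 10
Tardiness = max(0, C - d) = max(0, 10 - 19)
= max(0, -9)
= 0


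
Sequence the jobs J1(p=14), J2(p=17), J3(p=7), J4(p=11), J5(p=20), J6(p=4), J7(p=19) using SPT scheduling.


SPT: sort by shortest processing time
  J6: p=4
  J3: p=7
  J4: p=11
  J1: p=14
  J2: p=17
  J7: p=19
  J5: p=20
Order: J6 → J3 → J4 → J1 → J2 → J7 → J5


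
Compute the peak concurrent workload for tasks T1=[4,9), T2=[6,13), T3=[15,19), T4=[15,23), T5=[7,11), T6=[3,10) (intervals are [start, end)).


Check each time point for overlaps:
  t=7: 4 tasks active (T1, T2, T5, T6)
Max concurrent = 4


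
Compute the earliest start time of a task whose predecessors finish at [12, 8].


ES = max of all predecessor completion times
Predecessors: [12, 8]
ES = max(12, 8)
= 12


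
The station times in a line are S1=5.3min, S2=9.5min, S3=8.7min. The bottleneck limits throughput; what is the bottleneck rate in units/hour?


Bottleneck = longest station time
Station times: [5.3, 9.5, 8.7]
Max = 9.5 min
Rate = 60 / 9.5
= 6.32 units/hour (bottleneck: 9.5min)


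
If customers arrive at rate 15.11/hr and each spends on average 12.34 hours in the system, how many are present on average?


Little's law: L = λ × W
= 15.11 × 12.34
= 186.46


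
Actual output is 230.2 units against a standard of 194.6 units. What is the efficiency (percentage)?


Efficiency = (actual / standard) × 100
= (230.2 / 194.6) × 100
= 118.3%


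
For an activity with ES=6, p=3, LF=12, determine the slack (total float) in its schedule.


EF = ES + duration = 6 + 3 = 9
LS = LF - duration = 12 - 3 = 9
Total Float = LF - EF = 12 - 9
(or LS - ES = 9 - 6)
= 3


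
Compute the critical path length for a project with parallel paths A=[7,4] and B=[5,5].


Path A: 7 + 4 = 11
Path B: 5 + 5 = 10
Critical path = longest = max(11, 10)
= 11 (Path A)


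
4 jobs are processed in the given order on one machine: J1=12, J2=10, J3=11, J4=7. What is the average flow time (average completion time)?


Completion times:
  J1: completes at 12
  J2: completes at 22
  J3: completes at 33
  J4: completes at 40
Sum = 107
Average = 107/4
= 26.75


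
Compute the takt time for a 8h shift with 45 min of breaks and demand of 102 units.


Available = 8×60 - 45 = 435 min
Takt time = 435 / 102
= 4.26 min/unit


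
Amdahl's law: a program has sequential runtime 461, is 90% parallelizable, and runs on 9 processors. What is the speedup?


Amdahl's law: T_p = T × ((1-p) + p/N)
= 461 × ((1-0.9) + 0.9/9)
= 461 × (0.10 + 0.1000)
= 461 × 0.2000
= 92.20
Speedup = 461/92.20
= 5.00×


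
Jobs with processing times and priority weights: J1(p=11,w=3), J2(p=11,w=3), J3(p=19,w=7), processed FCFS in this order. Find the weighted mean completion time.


Completion times:
  J1: C=11, w×C=3×11=33
  J2: C=22, w×C=3×22=66
  J3: C=41, w×C=7×41=287
Sum w×C = 386
Sum w = 13
Weighted avg = 386/13
= 29.69


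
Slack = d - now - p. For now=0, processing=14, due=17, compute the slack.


Slack = due - current_time - processing
= 17 - 0 - 14
= 3


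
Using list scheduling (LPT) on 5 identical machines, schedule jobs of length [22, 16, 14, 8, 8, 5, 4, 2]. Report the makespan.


Jobs (LPT sorted): [22, 16, 14, 8, 8, 5, 4, 2]
Machines: 5
  J=22 → Machine 1 (load: 0+22=22)
  J=16 → Machine 2 (load: 0+16=16)
  J=14 → Machine 3 (load: 0+14=14)
  J=8 → Machine 4 (load: 0+8=8)
  J=8 → Machine 5 (load: 0+8=8)
  J=5 → Machine 4 (load: 8+5=13)
  J=4 → Machine 5 (load: 8+4=12)
  J=2 → Machine 5 (load: 12+2=14)
Machine loads: [22, 16, 14, 13, 14]
Makespan = max = 22 time units


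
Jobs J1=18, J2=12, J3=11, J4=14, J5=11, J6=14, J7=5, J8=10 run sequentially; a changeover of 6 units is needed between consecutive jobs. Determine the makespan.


Makespan = Σ processing + (n-1) × setup
= (18 + 12 + 11 + 14 + 11 + 14 + 5 + 10) + (8-1)×6
= 95 + 42
= 137 time units


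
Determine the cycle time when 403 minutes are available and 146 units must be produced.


Cycle time = available time / demand
= 403 / 146
= 2.76 min/unit


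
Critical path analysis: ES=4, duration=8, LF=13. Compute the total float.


EF = ES + duration = 4 + 8 = 12
LS = LF - duration = 13 - 8 = 5
Total Float = LF - EF = 13 - 12
(or LS - ES = 5 - 4)
= 1


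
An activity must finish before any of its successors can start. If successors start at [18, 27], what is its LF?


LF = min of all successor start times
Successors start at: [18, 27]
LF = min(18, 27)
= 18


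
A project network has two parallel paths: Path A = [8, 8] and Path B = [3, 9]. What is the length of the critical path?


Path A: 8 + 8 = 16
Path B: 3 + 9 = 12
Critical path = longest = max(16, 12)
= 16 (Path A)


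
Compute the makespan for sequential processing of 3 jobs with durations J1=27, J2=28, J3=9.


Sequential makespan: sum all processing times
= 27 + 28 + 9
= 64 time units


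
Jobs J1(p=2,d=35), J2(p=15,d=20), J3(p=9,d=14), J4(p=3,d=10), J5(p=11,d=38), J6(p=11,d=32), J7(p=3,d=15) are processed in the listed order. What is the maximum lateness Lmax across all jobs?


Lateness per job (L = C - d):
  J1: C=2, d=35, L=-33
  J2: C=17, d=20, L=-3
  J3: C=26, d=14, L=12
  J4: C=29, d=10, L=19
  J5: C=40, d=38, L=2
  J6: C=51, d=32, L=19
  J7: C=54, d=15, L=39
Lmax = max(-33, -3, 12, 19, 2, 19, 39)
= 39


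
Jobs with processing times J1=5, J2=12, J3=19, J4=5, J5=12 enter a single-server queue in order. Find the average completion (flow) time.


Completion times:
  J1: completes at 5
  J2: completes at 17
  J3: completes at 36
  J4: completes at 41
  J5: completes at 53
Sum = 152
Average = 152/5
= 30.40


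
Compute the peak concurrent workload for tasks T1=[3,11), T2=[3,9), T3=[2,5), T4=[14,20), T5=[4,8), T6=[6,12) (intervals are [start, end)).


Check each time point for overlaps:
  t=4: 4 tasks active (T1, T2, T3, T5)
Max concurrent = 4


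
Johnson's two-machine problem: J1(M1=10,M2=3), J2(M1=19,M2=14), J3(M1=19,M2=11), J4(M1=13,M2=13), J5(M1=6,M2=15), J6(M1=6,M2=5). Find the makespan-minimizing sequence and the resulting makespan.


Johnson's rule:
Group 1 (M1≤M2, sort by M1): ['J5', 'J4']
Group 2 (M1>M2, sort desc M2): ['J2', 'J3', 'J6', 'J1']
Sequence: J5 → J4 → J2 → J3 → J6 → J1
Makespan calculation:
  J5: M1 done=6, M2 done=21
  J4: M1 done=19, M2 done=34
  J2: M1 done=38, M2 done=52
  J3: M1 done=57, M2 done=68
  J6: M1 done=63, M2 done=73
  J1: M1 done=73, M2 done=76
= Sequence: J5 → J4 → J2 → J3 → J6 → J1, Makespan: 76


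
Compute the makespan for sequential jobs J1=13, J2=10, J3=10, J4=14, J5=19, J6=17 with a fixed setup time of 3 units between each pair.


Makespan = Σ processing + (n-1) × setup
= (13 + 10 + 10 + 14 + 19 + 17) + (6-1)×3
= 83 + 15
= 98 time units


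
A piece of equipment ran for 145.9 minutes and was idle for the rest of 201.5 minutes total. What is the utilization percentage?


Utilization = busy / total × 100
= 145.9 / 201.5 × 100
= 72.4%


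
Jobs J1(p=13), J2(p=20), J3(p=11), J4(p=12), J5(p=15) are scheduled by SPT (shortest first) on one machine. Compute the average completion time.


SPT order: J3 → J4 → J1 → J5 → J2
Completion times:
  J3: C=11
  J4: C=23
  J1: C=36
  J5: C=51
  J2: C=71
Sum = 192, n = 5
Mean flow = 192/5
= 38.40


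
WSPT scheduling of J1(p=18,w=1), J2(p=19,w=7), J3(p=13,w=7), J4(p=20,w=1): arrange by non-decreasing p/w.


WSPT (Smith's rule): sort by p/w ascending
  J3: p/w = 13/7 = 1.857
  J2: p/w = 19/7 = 2.714
  J1: p/w = 18/1 = 18.000
  J4: p/w = 20/1 = 20.000
Order: J3 → J2 → J1 → J4


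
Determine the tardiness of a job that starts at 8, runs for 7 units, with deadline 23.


Completion = start + processing = 8 + 7 = 15
Tardiness = max(0, C - d) = max(0, 15 - 23)
= max(0, -8)
= 0


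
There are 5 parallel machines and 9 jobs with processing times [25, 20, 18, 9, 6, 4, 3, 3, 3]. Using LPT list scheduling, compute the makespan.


Jobs (LPT sorted): [25, 20, 18, 9, 6, 4, 3, 3, 3]
Machines: 5
  J=25 → Machine 1 (load: 0+25=25)
  J=20 → Machine 2 (load: 0+20=20)
  J=18 → Machine 3 (load: 0+18=18)
  J=9 → Machine 4 (load: 0+9=9)
  J=6 → Machine 5 (load: 0+6=6)
  J=4 → Machine 5 (load: 6+4=10)
  J=3 → Machine 4 (load: 9+3=12)
  J=3 → Machine 5 (load: 10+3=13)
  J=3 → Machine 4 (load: 12+3=15)
Machine loads: [25, 20, 18, 15, 13]
Makespan = max = 25 time units


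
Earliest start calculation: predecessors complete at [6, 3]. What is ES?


ES = max of all predecessor completion times
Predecessors: [6, 3]
ES = max(6, 3)
= 6


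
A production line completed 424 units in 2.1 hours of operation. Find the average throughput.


Throughput = units / time
= 424 / 2.1
= 201.9 units/hour


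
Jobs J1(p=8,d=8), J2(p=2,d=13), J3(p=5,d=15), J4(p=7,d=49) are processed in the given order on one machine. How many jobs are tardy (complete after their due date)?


Completion vs due date:
  J1: C=8, d=8 → on time
  J2: C=10, d=13 → on time
  J3: C=15, d=15 → on time
  J4: C=22, d=49 → on time
Tardy jobs: none
Count = 0


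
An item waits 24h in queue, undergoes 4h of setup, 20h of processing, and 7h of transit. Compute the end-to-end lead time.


Lead time = queue + setup + processing + transit
= 24 + 4 + 20 + 7
= 55 hours


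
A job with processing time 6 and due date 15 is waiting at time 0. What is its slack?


Slack = due - current_time - processing
= 15 - 0 - 6
= 9


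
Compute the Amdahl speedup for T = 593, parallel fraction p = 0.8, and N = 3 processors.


Amdahl's law: T_p = T × ((1-p) + p/N)
= 593 × ((1-0.8) + 0.8/3)
= 593 × (0.20 + 0.2667)
= 593 × 0.4667
= 276.73
Speedup = 593/276.73
= 2.14×


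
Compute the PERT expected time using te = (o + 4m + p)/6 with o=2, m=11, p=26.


te = (o + 4m + p) / 6
= (2 + 4×11 + 26) / 6
= (2 + 44 + 26) / 6
= 72 / 6
= 12.00


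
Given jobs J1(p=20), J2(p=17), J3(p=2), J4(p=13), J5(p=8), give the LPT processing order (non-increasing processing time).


LPT: sort by longest processing time first
  J1: p=20
  J2: p=17
  J4: p=13
  J5: p=8
  J3: p=2
Order: J1 → J2 → J4 → J5 → J3


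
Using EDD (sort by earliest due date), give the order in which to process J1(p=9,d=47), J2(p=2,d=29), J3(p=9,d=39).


EDD: sort by earliest due date
  J2: d=29, p=2
  J3: d=39, p=9
  J1: d=47, p=9
Order: J2 → J3 → J1


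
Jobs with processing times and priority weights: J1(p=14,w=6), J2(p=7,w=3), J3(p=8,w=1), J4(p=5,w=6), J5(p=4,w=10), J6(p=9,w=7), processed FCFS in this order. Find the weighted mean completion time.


Completion times:
  J1: C=14, w×C=6×14=84
  J2: C=21, w×C=3×21=63
  J3: C=29, w×C=1×29=29
  J4: C=34, w×C=6×34=204
  J5: C=38, w×C=10×38=380
  J6: C=47, w×C=7×47=329
Sum w×C = 1089
Sum w = 33
Weighted avg = 1089/33
= 33.00


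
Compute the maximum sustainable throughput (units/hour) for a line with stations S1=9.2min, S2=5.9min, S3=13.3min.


Bottleneck = longest station time
Station times: [9.2, 5.9, 13.3]
Max = 13.3 min
Rate = 60 / 13.3
= 4.51 units/hour (bottleneck: 13.3min)


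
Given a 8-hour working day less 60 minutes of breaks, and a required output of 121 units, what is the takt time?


Available = 8×60 - 60 = 420 min
Takt time = 420 / 121
= 3.47 min/unit


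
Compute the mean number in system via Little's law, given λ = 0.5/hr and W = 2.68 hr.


Little's law: L = λ × W
= 0.5 × 2.68
= 1.34


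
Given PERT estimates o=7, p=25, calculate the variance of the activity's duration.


σ² = ((p - o) / 6)² = (p - o)² / 36
= (25 - 7)² / 36
= 18² / 36
= 324 / 36
= 9.0000


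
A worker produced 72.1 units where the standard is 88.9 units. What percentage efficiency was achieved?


Efficiency = (actual / standard) × 100
= (72.1 / 88.9) × 100
= 81.1%


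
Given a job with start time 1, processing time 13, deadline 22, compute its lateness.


Completion = 1 + 13 = 14
Lateness = C - d = 14 - 22
= -8


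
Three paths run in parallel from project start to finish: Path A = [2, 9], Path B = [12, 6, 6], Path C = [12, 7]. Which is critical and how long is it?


Path A: 2 + 9 = 11
Path B: 12 + 6 + 6 = 24
Path C: 12 + 7 = 19
Critical path = longest = max(11, 24, 19)
= 24 (Path B)


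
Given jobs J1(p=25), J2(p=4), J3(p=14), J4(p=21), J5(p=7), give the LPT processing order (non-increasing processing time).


LPT: sort by longest processing time first
  J1: p=25
  J4: p=21
  J3: p=14
  J5: p=7
  J2: p=4
Order: J1 → J4 → J3 → J5 → J2


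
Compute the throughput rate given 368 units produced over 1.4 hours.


Throughput = units / time
= 368 / 1.4
= 262.9 units/hour


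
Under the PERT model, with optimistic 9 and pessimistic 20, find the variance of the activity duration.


σ² = ((p - o) / 6)² = (p - o)² / 36
= (20 - 9)² / 36
= 11² / 36
= 121 / 36
= 3.3611


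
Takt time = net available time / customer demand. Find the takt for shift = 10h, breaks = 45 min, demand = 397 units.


Available = 10×60 - 45 = 555 min
Takt time = 555 / 397
= 1.40 min/unit


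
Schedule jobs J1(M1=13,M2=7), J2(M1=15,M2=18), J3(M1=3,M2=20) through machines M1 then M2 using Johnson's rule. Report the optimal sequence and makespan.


Johnson's rule:
Group 1 (M1≤M2, sort by M1): ['J3', 'J2']
Group 2 (M1>M2, sort desc M2): ['J1']
Sequence: J3 → J2 → J1
Makespan calculation:
  J3: M1 done=3, M2 done=23
  J2: M1 done=18, M2 done=41
  J1: M1 done=31, M2 done=48
= Sequence: J3 → J2 → J1, Makespan: 48


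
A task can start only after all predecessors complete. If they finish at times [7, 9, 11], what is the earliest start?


ES = max of all predecessor completion times
Predecessors: [7, 9, 11]
ES = max(7, 9, 11)
= 11


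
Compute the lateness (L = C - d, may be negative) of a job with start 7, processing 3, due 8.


Completion = 7 + 3 = 10
Lateness = C - d = 10 - 8
= 2


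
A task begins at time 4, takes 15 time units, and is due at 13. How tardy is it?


Completion = start + processing = 4 + 15 = 19
Tardiness = max(0, C - d) = max(0, 19 - 13)
= max(0, 6)
= 6


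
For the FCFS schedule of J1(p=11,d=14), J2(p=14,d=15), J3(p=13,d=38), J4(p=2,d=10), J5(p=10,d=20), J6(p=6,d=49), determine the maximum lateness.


Lateness per job (L = C - d):
  J1: C=11, d=14, L=-3
  J2: C=25, d=15, L=10
  J3: C=38, d=38, L=0
  J4: C=40, d=10, L=30
  J5: C=50, d=20, L=30
  J6: C=56, d=49, L=7
Lmax = max(-3, 10, 0, 30, 30, 7)
= 30


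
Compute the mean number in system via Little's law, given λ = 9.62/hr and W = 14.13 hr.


Little's law: L = λ × W
= 9.62 × 14.13
= 135.93


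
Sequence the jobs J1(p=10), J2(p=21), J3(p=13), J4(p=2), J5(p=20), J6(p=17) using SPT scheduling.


SPT: sort by shortest processing time
  J4: p=2
  J1: p=10
  J3: p=13
  J6: p=17
  J5: p=20
  J2: p=21
Order: J4 → J1 → J3 → J6 → J5 → J2


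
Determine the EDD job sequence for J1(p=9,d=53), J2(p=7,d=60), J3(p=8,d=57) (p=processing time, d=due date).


EDD: sort by earliest due date
  J1: d=53, p=9
  J3: d=57, p=8
  J2: d=60, p=7
Order: J1 → J3 → J2


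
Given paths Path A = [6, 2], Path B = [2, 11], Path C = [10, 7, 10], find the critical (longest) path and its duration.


Path A: 6 + 2 = 8
Path B: 2 + 11 = 13
Path C: 10 + 7 + 10 = 27
Critical path = longest = max(8, 13, 27)
= 27 (Path C)


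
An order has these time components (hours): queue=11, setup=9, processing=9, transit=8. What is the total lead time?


Lead time = queue + setup + processing + transit
= 11 + 9 + 9 + 8
= 37 hours


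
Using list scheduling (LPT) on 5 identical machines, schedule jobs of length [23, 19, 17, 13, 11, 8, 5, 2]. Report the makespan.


Jobs (LPT sorted): [23, 19, 17, 13, 11, 8, 5, 2]
Machines: 5
  J=23 → Machine 1 (load: 0+23=23)
  J=19 → Machine 2 (load: 0+19=19)
  J=17 → Machine 3 (load: 0+17=17)
  J=13 → Machine 4 (load: 0+13=13)
  J=11 → Machine 5 (load: 0+11=11)
  J=8 → Machine 5 (load: 11+8=19)
  J=5 → Machine 4 (load: 13+5=18)
  J=2 → Machine 3 (load: 17+2=19)
Machine loads: [23, 19, 19, 18, 19]
Makespan = max = 23 time units


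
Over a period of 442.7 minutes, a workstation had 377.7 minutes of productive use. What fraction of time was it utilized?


Utilization = busy / total × 100
= 377.7 / 442.7 × 100
= 85.3%


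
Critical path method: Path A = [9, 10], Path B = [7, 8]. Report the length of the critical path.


Path A: 9 + 10 = 19
Path B: 7 + 8 = 15
Critical path = longest = max(19, 15)
= 19 (Path A)


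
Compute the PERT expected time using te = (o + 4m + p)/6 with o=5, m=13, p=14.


te = (o + 4m + p) / 6
= (5 + 4×13 + 14) / 6
= (5 + 52 + 14) / 6
= 71 / 6
= 11.83


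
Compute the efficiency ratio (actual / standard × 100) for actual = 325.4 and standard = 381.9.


Efficiency = (actual / standard) × 100
= (325.4 / 381.9) × 100
= 85.2%


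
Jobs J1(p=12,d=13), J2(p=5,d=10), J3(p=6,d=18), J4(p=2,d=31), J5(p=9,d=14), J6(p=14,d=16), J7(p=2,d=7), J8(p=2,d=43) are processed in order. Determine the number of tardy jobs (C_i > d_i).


Completion vs due date:
  J1: C=12, d=13 → on time
  J2: C=17, d=10 → TARDY
  J3: C=23, d=18 → TARDY
  J4: C=25, d=31 → on time
  J5: C=34, d=14 → TARDY
  J6: C=48, d=16 → TARDY
  J7: C=50, d=7 → TARDY
  J8: C=52, d=43 → TARDY
Tardy jobs: J2, J3, J5, J6, J7, J8
Count = 6


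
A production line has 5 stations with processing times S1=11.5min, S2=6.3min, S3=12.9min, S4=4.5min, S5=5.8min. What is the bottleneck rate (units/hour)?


Bottleneck = longest station time
Station times: [11.5, 6.3, 12.9, 4.5, 5.8]
Max = 12.9 min
Rate = 60 / 12.9
= 4.65 units/hour (bottleneck: 12.9min)


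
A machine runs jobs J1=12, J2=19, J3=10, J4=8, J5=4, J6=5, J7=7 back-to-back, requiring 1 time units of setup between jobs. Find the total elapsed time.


Makespan = Σ processing + (n-1) × setup
= (12 + 19 + 10 + 8 + 4 + 5 + 7) + (7-1)×1
= 65 + 6
= 71 time units


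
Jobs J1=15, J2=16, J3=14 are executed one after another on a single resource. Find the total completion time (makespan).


Sequential makespan: sum all processing times
= 15 + 16 + 14
= 45 time units


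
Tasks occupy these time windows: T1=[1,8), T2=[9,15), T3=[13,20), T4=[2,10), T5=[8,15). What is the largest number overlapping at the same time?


Check each time point for overlaps:
  t=9: 3 tasks active (T2, T4, T5)
Max concurrent = 3


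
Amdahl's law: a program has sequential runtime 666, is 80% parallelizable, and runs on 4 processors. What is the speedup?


Amdahl's law: T_p = T × ((1-p) + p/N)
= 666 × ((1-0.8) + 0.8/4)
= 666 × (0.20 + 0.2000)
= 666 × 0.4000
= 266.40
Speedup = 666/266.40
= 2.50×


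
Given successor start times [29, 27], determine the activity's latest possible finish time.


LF = min of all successor start times
Successors start at: [29, 27]
LF = min(29, 27)
= 27


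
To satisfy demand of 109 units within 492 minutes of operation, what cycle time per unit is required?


Cycle time = available time / demand
= 492 / 109
= 4.51 min/unit


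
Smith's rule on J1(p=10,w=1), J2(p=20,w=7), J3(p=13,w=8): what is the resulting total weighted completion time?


WSPT order (by p/w): J3 → J2 → J1
  J3: C=13, w·C=8×13=104
  J2: C=33, w·C=7×33=231
  J1: C=43, w·C=1×43=43
Σ w·C = 378
= 378


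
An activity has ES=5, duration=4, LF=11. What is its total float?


EF = ES + duration = 5 + 4 = 9
LS = LF - duration = 11 - 4 = 7
Total Float = LF - EF = 11 - 9
(or LS - ES = 7 - 5)
= 2


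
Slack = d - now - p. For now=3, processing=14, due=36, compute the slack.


Slack = due - current_time - processing
= 36 - 3 - 14
= 19


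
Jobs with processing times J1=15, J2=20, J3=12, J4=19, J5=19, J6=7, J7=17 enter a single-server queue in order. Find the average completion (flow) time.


Completion times:
  J1: completes at 15
  J2: completes at 35
  J3: completes at 47
  J4: completes at 66
  J5: completes at 85
  J6: completes at 92
  J7: completes at 109
Sum = 449
Average = 449/7
= 64.14


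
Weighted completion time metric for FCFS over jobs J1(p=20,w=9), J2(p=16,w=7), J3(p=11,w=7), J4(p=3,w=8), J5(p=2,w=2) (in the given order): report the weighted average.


Completion times:
  J1: C=20, w×C=9×20=180
  J2: C=36, w×C=7×36=252
  J3: C=47, w×C=7×47=329
  J4: C=50, w×C=8×50=400
  J5: C=52, w×C=2×52=104
Sum w×C = 1265
Sum w = 33
Weighted avg = 1265/33
= 38.33


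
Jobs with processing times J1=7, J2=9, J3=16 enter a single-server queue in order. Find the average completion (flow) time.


Completion times:
  J1: completes at 7
  J2: completes at 16
  J3: completes at 32
Sum = 55
Average = 55/3
= 18.33


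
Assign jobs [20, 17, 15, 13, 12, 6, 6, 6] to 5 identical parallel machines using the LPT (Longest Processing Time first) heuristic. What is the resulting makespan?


Jobs (LPT sorted): [20, 17, 15, 13, 12, 6, 6, 6]
Machines: 5
  J=20 → Machine 1 (load: 0+20=20)
  J=17 → Machine 2 (load: 0+17=17)
  J=15 → Machine 3 (load: 0+15=15)
  J=13 → Machine 4 (load: 0+13=13)
  J=12 → Machine 5 (load: 0+12=12)
  J=6 → Machine 5 (load: 12+6=18)
  J=6 → Machine 4 (load: 13+6=19)
  J=6 → Machine 3 (load: 15+6=21)
Machine loads: [20, 17, 21, 19, 18]
Makespan = max = 21 time units


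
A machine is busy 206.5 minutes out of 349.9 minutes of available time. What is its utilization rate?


Utilization = busy / total × 100
= 206.5 / 349.9 × 100
= 59.0%


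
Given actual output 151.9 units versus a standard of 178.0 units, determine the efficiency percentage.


Efficiency = (actual / standard) × 100
= (151.9 / 178.0) × 100
= 85.3%


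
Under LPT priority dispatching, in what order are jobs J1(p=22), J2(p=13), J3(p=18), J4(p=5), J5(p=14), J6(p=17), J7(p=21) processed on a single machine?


LPT: sort by longest processing time first
  J1: p=22
  J7: p=21
  J3: p=18
  J6: p=17
  J5: p=14
  J2: p=13
  J4: p=5
Order: J1 → J7 → J3 → J6 → J5 → J2 → J4


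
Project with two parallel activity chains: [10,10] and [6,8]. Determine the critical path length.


Path A: 10 + 10 = 20
Path B: 6 + 8 = 14
Critical path = longest = max(20, 14)
= 20 (Path A)


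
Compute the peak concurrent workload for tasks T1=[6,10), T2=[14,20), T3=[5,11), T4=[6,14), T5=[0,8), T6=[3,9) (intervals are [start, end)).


Check each time point for overlaps:
  t=6: 5 tasks active (T1, T3, T4, T5, T6)
Max concurrent = 5


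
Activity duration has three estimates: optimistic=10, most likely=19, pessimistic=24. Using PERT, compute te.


te = (o + 4m + p) / 6
= (10 + 4×19 + 24) / 6
= (10 + 76 + 24) / 6
= 110 / 6
= 18.33


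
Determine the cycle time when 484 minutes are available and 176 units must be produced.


Cycle time = available time / demand
= 484 / 176
= 2.75 min/unit


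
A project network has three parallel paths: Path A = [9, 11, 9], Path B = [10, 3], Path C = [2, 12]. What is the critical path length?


Path A: 9 + 11 + 9 = 29
Path B: 10 + 3 = 13
Path C: 2 + 12 = 14
Critical path = longest = max(29, 13, 14)
= 29 (Path A)


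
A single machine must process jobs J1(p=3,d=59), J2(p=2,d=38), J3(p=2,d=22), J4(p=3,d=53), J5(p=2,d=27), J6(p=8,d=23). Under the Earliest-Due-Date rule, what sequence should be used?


EDD: sort by earliest due date
  J3: d=22, p=2
  J6: d=23, p=8
  J5: d=27, p=2
  J2: d=38, p=2
  J4: d=53, p=3
  J1: d=59, p=3
Order: J3 → J6 → J5 → J2 → J4 → J1


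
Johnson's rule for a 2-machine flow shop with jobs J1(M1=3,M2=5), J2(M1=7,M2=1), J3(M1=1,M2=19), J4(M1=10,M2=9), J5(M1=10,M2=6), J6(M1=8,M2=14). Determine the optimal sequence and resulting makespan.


Johnson's rule:
Group 1 (M1≤M2, sort by M1): ['J3', 'J1', 'J6']
Group 2 (M1>M2, sort desc M2): ['J4', 'J5', 'J2']
Sequence: J3 → J1 → J6 → J4 → J5 → J2
Makespan calculation:
  J3: M1 done=1, M2 done=20
  J1: M1 done=4, M2 done=25
  J6: M1 done=12, M2 done=39
  J4: M1 done=22, M2 done=48
  J5: M1 done=32, M2 done=54
  J2: M1 done=39, M2 done=55
= Sequence: J3 → J1 → J6 → J4 → J5 → J2, Makespan: 55


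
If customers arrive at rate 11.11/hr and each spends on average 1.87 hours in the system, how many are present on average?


Little's law: L = λ × W
= 11.11 × 1.87
= 20.78


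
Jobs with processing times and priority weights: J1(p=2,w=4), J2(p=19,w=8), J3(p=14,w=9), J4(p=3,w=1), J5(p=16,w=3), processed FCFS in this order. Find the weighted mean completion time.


Completion times:
  J1: C=2, w×C=4×2=8
  J2: C=21, w×C=8×21=168
  J3: C=35, w×C=9×35=315
  J4: C=38, w×C=1×38=38
  J5: C=54, w×C=3×54=162
Sum w×C = 691
Sum w = 25
Weighted avg = 691/25
= 27.64


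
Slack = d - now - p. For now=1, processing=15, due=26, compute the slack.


Slack = due - current_time - processing
= 26 - 1 - 15
= 10


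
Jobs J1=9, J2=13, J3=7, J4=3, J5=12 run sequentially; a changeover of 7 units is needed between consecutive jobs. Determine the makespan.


Makespan = Σ processing + (n-1) × setup
= (9 + 13 + 7 + 3 + 12) + (5-1)×7
= 44 + 28
= 72 time units


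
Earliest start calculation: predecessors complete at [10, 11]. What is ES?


ES = max of all predecessor completion times
Predecessors: [10, 11]
ES = max(10, 11)
= 11


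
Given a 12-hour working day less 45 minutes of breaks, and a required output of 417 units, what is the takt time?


Available = 12×60 - 45 = 675 min
Takt time = 675 / 417
= 1.62 min/unit


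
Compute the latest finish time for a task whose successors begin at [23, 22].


LF = min of all successor start times
Successors start at: [23, 22]
LF = min(23, 22)
= 22


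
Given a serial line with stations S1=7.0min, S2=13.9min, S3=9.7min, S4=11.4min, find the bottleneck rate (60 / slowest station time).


Bottleneck = longest station time
Station times: [7.0, 13.9, 9.7, 11.4]
Max = 13.9 min
Rate = 60 / 13.9
= 4.32 units/hour (bottleneck: 13.9min)


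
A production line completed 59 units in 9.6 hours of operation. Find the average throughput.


Throughput = units / time
= 59 / 9.6
= 6.1 units/hour


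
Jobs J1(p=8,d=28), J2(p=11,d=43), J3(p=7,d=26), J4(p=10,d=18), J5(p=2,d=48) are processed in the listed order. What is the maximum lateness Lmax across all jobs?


Lateness per job (L = C - d):
  J1: C=8, d=28, L=-20
  J2: C=19, d=43, L=-24
  J3: C=26, d=26, L=0
  J4: C=36, d=18, L=18
  J5: C=38, d=48, L=-10
Lmax = max(-20, -24, 0, 18, -10)
= 18


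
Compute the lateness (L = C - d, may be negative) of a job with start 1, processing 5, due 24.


Completion = 1 + 5 = 6
Lateness = C - d = 6 - 24
= -18


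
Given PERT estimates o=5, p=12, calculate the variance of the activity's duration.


σ² = ((p - o) / 6)² = (p - o)² / 36
= (12 - 5)² / 36
= 7² / 36
= 49 / 36
= 1.3611


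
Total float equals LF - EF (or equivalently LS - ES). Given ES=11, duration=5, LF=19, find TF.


EF = ES + duration = 11 + 5 = 16
LS = LF - duration = 19 - 5 = 14
Total Float = LF - EF = 19 - 16
(or LS - ES = 14 - 11)
= 3


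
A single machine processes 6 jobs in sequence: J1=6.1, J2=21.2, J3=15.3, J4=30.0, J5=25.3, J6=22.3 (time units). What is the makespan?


Sequential makespan: sum all processing times
= 6.1 + 21.2 + 15.3 + 30.0 + 25.3 + 22.3
= 120.2 time units


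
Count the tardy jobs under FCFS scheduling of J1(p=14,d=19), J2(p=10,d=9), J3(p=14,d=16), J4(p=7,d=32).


Completion vs due date:
  J1: C=14, d=19 → on time
  J2: C=24, d=9 → TARDY
  J3: C=38, d=16 → TARDY
  J4: C=45, d=32 → TARDY
Tardy jobs: J2, J3, J4
Count = 3


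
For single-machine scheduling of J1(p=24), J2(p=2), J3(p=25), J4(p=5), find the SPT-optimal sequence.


SPT: sort by shortest processing time
  J2: p=2
  J4: p=5
  J1: p=24
  J3: p=25
Order: J2 → J4 → J1 → J3


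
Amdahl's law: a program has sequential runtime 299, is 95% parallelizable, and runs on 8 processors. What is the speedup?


Amdahl's law: T_p = T × ((1-p) + p/N)
= 299 × ((1-0.95) + 0.95/8)
= 299 × (0.05 + 0.1187)
= 299 × 0.1688
= 50.46
Speedup = 299/50.46
= 5.93×


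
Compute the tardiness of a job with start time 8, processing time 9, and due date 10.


Completion = start + processing = 8 + 9 = 17
Tardiness = max(0, C - d) = max(0, 17 - 10)
= max(0, 7)
= 7


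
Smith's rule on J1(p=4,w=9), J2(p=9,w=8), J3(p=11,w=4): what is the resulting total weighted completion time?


WSPT order (by p/w): J1 → J2 → J3
  J1: C=4, w·C=9×4=36
  J2: C=13, w·C=8×13=104
  J3: C=24, w·C=4×24=96
Σ w·C = 236
= 236


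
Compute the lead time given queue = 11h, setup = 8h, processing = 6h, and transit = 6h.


Lead time = queue + setup + processing + transit
= 11 + 8 + 6 + 6
= 31 hours


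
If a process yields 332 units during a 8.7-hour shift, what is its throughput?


Throughput = units / time
= 332 / 8.7
= 38.2 units/hour


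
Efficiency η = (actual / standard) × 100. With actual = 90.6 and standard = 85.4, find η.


Efficiency = (actual / standard) × 100
= (90.6 / 85.4) × 100
= 106.1%


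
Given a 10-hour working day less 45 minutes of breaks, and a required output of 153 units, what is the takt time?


Available = 10×60 - 45 = 555 min
Takt time = 555 / 153
= 3.63 min/unit


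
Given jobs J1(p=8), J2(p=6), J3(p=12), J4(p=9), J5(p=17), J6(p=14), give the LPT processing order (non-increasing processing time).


LPT: sort by longest processing time first
  J5: p=17
  J6: p=14
  J3: p=12
  J4: p=9
  J1: p=8
  J2: p=6
Order: J5 → J6 → J3 → J4 → J1 → J2


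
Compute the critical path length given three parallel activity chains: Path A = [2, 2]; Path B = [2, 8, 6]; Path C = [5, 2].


Path A: 2 + 2 = 4
Path B: 2 + 8 + 6 = 16
Path C: 5 + 2 = 7
Critical path = longest = max(4, 16, 7)
= 16 (Path B)


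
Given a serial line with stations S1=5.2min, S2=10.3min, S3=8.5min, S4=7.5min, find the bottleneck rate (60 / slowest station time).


Bottleneck = longest station time
Station times: [5.2, 10.3, 8.5, 7.5]
Max = 10.3 min
Rate = 60 / 10.3
= 5.83 units/hour (bottleneck: 10.3min)


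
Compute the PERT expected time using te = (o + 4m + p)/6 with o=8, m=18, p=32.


te = (o + 4m + p) / 6
= (8 + 4×18 + 32) / 6
= (8 + 72 + 32) / 6
= 112 / 6
= 18.67


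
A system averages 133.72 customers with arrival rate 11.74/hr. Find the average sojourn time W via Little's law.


Little's law: L = λW → W = L / λ
= 133.72 / 11.74
= 11.39 hours


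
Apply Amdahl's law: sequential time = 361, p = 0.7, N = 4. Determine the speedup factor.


Amdahl's law: T_p = T × ((1-p) + p/N)
= 361 × ((1-0.7) + 0.7/4)
= 361 × (0.30 + 0.1750)
= 361 × 0.4750
= 171.48
Speedup = 361/171.48
= 2.11×


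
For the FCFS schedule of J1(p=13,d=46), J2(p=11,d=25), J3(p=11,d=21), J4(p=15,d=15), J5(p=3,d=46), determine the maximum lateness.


Lateness per job (L = C - d):
  J1: C=13, d=46, L=-33
  J2: C=24, d=25, L=-1
  J3: C=35, d=21, L=14
  J4: C=50, d=15, L=35
  J5: C=53, d=46, L=7
Lmax = max(-33, -1, 14, 35, 7)
= 35


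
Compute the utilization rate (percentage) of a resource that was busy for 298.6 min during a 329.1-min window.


Utilization = busy / total × 100
= 298.6 / 329.1 × 100
= 90.7%
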